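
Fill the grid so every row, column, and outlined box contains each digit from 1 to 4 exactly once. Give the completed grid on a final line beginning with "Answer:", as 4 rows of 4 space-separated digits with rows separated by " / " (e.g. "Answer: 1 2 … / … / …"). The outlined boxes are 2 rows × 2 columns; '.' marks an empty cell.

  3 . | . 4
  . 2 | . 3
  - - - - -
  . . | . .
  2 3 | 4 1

Step 1. [r1c2∈{1}] nothing but 1 survives at r1c2, so r1c2=1.
Step 2. [r3c4∈{2}] r3c4 is down to just 2 ⇒ r3c4=2.
Step 3. [r2c1∈{4}] only 4 remains possible at r2c1. So r2c1=4.
Step 4. [r3c1∈{1}] r3c1's peers cover all but 1, so r3c1=1.
Step 5. [r1c3∈{2}] nothing but 2 survives at r1c3. So r1c3=2.
Step 6. [r3c3∈{3}] only 3 remains possible at r3c3. So r3c3=3.
Step 7. [r3c2∈{4}] only 4 remains possible at r3c2, so r3c2=4.
Step 8. [r2c3∈{1}] only 1 remains possible at r2c3, so r2c3=1.

Answer: 3 1 2 4 / 4 2 1 3 / 1 4 3 2 / 2 3 4 1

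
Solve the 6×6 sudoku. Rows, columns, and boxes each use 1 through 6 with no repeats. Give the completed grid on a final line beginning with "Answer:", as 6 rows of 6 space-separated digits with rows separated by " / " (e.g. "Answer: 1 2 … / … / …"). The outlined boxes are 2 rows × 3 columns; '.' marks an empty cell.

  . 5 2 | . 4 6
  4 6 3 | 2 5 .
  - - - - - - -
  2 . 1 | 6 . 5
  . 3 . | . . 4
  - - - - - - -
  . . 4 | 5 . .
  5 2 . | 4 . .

Step 1. [r5c1∈{1,3,6}] 3 has one home in col 1: r5c1, so r5c1=3.
Step 2. [r2c6∈{1}] r2c6's peers cover all but 1. So r2c6=1.
Step 3. [r6c5∈{1,3,6}] in row 6, 1 fits only at r6c5 ⇒ r6c5=1.
Step 4. [r5c5∈{2,6}] row 5 places 6 nowhere but r5c5. So r5c5=6.
Step 5. [r6c3∈{6}] nothing but 6 survives at r6c3 ⇒ r6c3=6.
Step 6. [r4c4∈{1}] r4c4's peers cover all but 1. So r4c4=1.
Step 7. [r3c5∈{3}] r3c5 has the single candidate 3, so r3c5=3.
Step 8. [r5c6∈{2}] r5c6 has the single candidate 2. So r5c6=2.
Step 9. [r4c3∈{5}] r4c3 is down to just 5. So r4c3=5.
Step 10. [r6c6∈{3}] nothing but 3 survives at r6c6. So r6c6=3.
Step 11. [r5c2∈{1}] r5c2 is down to just 1. So r5c2=1.
Step 12. [r3c2∈{4}] r3c2 has the single candidate 4 ⇒ r3c2=4.
Step 13. [r4c5∈{2}] nothing but 2 survives at r4c5. So r4c5=2.
Step 14. [r1c1∈{1}] r1c1's peers cover all but 1. So r1c1=1.
Step 15. [r1c4∈{3}] nothing but 3 survives at r1c4, so r1c4=3.
Step 16. [r4c1∈{6}] r4c1 has the single candidate 6 ⇒ r4c1=6.

Answer: 1 5 2 3 4 6 / 4 6 3 2 5 1 / 2 4 1 6 3 5 / 6 3 5 1 2 4 / 3 1 4 5 6 2 / 5 2 6 4 1 3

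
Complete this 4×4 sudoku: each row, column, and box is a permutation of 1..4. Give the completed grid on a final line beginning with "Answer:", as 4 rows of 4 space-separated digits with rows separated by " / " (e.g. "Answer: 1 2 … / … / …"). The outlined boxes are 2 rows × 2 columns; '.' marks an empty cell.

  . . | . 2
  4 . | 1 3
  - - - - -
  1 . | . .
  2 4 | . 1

Step 1. [r3c2∈{3}] r3c2 has the single candidate 3, so r3c2=3.
Step 2. [r1c3∈{4}] r1c3 is down to just 4 ⇒ r1c3=4.
Step 3. [r1c2∈{1}] only 1 remains possible at r1c2, so r1c2=1.
Step 4. [r2c2∈{2}] r2c2's peers cover all but 2. So r2c2=2.
Step 5. [r3c4∈{4}] only 4 remains possible at r3c4, so r3c4=4.
Step 6. [r3c3∈{2}] r3c3 is down to just 2. So r3c3=2.
Step 7. [r4c3∈{3}] nothing but 3 survives at r4c3. So r4c3=3.
Step 8. [r1c1∈{3}] only 3 remains possible at r1c1, so r1c1=3.

Answer: 3 1 4 2 / 4 2 1 3 / 1 3 2 4 / 2 4 3 1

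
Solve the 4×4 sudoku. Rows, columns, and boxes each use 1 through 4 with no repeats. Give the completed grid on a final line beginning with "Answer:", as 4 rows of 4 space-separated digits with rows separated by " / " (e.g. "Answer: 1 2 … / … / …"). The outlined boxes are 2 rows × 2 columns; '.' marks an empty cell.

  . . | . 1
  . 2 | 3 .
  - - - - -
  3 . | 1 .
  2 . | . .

Step 1. [r4c3∈{4}] r4c3 is down to just 4, so r4c3=4.
Step 2. [r1c1∈{4}] only 4 remains possible at r1c1, so r1c1=4.
Step 3. [r1c3∈{2}] only 2 remains possible at r1c3, so r1c3=2.
Step 4. [r4c4∈{3}] nothing but 3 survives at r4c4. So r4c4=3.
Step 5. [r4c2∈{1}] r4c2 is down to just 1 ⇒ r4c2=1.
Step 6. [r2c4∈{4}] r2c4's peers cover all but 4. So r2c4=4.
Step 7. [r2c1∈{1}] r2c1 has the single candidate 1. So r2c1=1.
Step 8. [r3c2∈{4}] only 4 remains possible at r3c2. So r3c2=4.
Step 9. [r1c2∈{3}] r1c2 is down to just 3, so r1c2=3.
Step 10. [r3c4∈{2}] r3c4 is down to just 2, so r3c4=2.

Answer: 4 3 2 1 / 1 2 3 4 / 3 4 1 2 / 2 1 4 3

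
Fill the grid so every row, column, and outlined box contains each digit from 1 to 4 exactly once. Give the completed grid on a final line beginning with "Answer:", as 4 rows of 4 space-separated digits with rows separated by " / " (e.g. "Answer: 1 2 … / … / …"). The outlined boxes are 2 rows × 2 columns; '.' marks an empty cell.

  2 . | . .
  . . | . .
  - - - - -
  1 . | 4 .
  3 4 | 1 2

Step 1. [r1c3∈{3}] only 3 remains possible at r1c3. So r1c3=3.
Step 2. [r1c2∈{1}] r1c2's peers cover all but 1, so r1c2=1.
Step 3. [r2c1∈{4}] only 4 remains possible at r2c1, so r2c1=4.
Step 4. [r3c4∈{3}] only 3 remains possible at r3c4. So r3c4=3.
Step 5. [r3c2∈{2}] nothing but 2 survives at r3c2. So r3c2=2.
Step 6. [r2c2∈{3}] r2c2 is down to just 3, so r2c2=3.
Step 7. [r2c4∈{1}] r2c4 is down to just 1, so r2c4=1.
Step 8. [r2c3∈{2}] nothing but 2 survives at r2c3. So r2c3=2.
Step 9. [r1c4∈{4}] r1c4 is down to just 4, so r1c4=4.

Answer: 2 1 3 4 / 4 3 2 1 / 1 2 4 3 / 3 4 1 2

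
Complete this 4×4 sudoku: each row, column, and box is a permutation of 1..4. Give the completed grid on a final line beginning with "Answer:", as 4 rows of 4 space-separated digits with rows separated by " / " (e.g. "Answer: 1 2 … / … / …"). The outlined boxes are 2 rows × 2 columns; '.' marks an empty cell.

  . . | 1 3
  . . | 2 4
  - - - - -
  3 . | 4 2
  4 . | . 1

Step 1. [r3c2∈{1}] r3c2 has the single candidate 1. So r3c2=1.
Step 2. [r1c1∈{2}] only 2 remains possible at r1c1 ⇒ r1c1=2.
Step 3. [r2c2∈{3}] r2c2 has the single candidate 3, so r2c2=3.
Step 4. [r4c2∈{2}] only 2 remains possible at r4c2, so r4c2=2.
Step 5. [r1c2∈{4}] r1c2 has the single candidate 4 ⇒ r1c2=4.
Step 6. [r2c1∈{1}] only 1 remains possible at r2c1, so r2c1=1.
Step 7. [r4c3∈{3}] only 3 remains possible at r4c3 ⇒ r4c3=3.

Answer: 2 4 1 3 / 1 3 2 4 / 3 1 4 2 / 4 2 3 1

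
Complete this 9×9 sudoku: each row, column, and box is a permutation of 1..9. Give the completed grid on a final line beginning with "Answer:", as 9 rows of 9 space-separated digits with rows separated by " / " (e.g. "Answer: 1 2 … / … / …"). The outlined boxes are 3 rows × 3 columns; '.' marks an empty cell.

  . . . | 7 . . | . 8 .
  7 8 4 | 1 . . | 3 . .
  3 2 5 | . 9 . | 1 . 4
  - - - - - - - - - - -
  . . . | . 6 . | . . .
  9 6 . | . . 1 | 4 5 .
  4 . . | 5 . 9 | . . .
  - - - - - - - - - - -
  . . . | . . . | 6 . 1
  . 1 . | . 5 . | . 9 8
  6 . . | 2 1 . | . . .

Step 1. [r2c5∈{2}] nothing but 2 survives at r2c5. So r2c5=2.
Step 2. [r4c6∈{2,3,4,7,8}] r4c6 is the only open cell in col 6 admitting 2, so r4c6=2.
Step 3. [r2c8∈{6}] r2c8's peers cover all but 6, so r2c8=6.
Step 4. [r1c2∈{9}] r1c2's peers cover all but 9 ⇒ r1c2=9.
Step 5. [r9c3∈{3,7,8,9}] in row 9, 9 fits only at r9c3 ⇒ r9c3=9.
Step 6. [r9c6∈{3,4,7,8}] r9c6 is the only open cell in row 9 admitting 8, so r9c6=8.
Step 7. [r4c4∈{3,4,8}] r4c4 is the only open cell in row 4 admitting 4 ⇒ r4c4=4.
Step 8. [r8c6∈{3,4,6,7}] across row 8, 4 lands solely at r8c6 ⇒ r8c6=4.
Step 9. [r7c6∈{3,7}] col 6 places 7 nowhere but r7c6. So r7c6=7.
Step 10. [r7c5∈{3}] nothing but 3 survives at r7c5 ⇒ r7c5=3.
Step 11. [r8c3∈{2,3,7}] across row 8, 3 lands solely at r8c3, so r8c3=3.
Step 12. [r9c2∈{4,5,7}] r9c2 is the only open cell in box 7 admitting 7. So r9c2=7.
Step 13. [r6c9∈{2,3,6,7}] 6 has one home in row 6: r6c9 ⇒ r6c9=6.
Step 14. [r8c1∈{2}] r8c1's peers cover all but 2 ⇒ r8c1=2.
Step 15. [r7c3∈{8}] r7c3 is down to just 8 ⇒ r7c3=8.
Step 16. [r4c1∈{1,5,8}] col 1 places 8 nowhere but r4c1. So r4c1=8.
Step 17. [r6c7∈{2,7,8}] 8 has one home in col 7: r6c7, so r6c7=8.
Step 18. [r6c5∈{7}] r6c5 has the single candidate 7 ⇒ r6c5=7.
Step 19. [r3c4∈{6,8}] 8 has one home in row 3: r3c4, so r3c4=8.
Step 20. [r9c7∈{5}] r9c7's peers cover all but 5, so r9c7=5.
Step 21. [r9c9∈{3}] r9c9 is down to just 3 ⇒ r9c9=3.
Step 22. [r6c2∈{3}] r6c2 has the single candidate 3, so r6c2=3.
Step 23. [r1c3∈{1,6}] col 3 places 6 nowhere but r1c3 ⇒ r1c3=6.
Step 24. [r2c9∈{5,9}] r2c9 is the only open cell in row 2 admitting 9 ⇒ r2c9=9.
Step 25. [r4c9∈{7}] r4c9 is down to just 7. So r4c9=7.
Step 26. [r5c9∈{2}] r5c9 is down to just 2. So r5c9=2.
Step 27. [r6c8∈{1}] r6c8 has the single candidate 1 ⇒ r6c8=1.
Step 28. [r7c2∈{4,5}] r7c2 is the only open cell in col 2 admitting 4 ⇒ r7c2=4.
Step 29. [r1c9∈{5}] r1c9's peers cover all but 5 ⇒ r1c9=5.
Step 30. [r9c8∈{4}] nothing but 4 survives at r9c8 ⇒ r9c8=4.
Step 31. [r5c5∈{8}] r5c5 is down to just 8 ⇒ r5c5=8.
Step 32. [r2c6∈{5}] nothing but 5 survives at r2c6, so r2c6=5.
Step 33. [r4c7∈{9}] r4c7's peers cover all but 9 ⇒ r4c7=9.
Step 34. [r1c1∈{1}] r1c1 is down to just 1. So r1c1=1.
Step 35. [r8c4∈{6}] only 6 remains possible at r8c4 ⇒ r8c4=6.
Step 36. [r5c4∈{3}] r5c4 has the single candidate 3, so r5c4=3.
Step 37. [r5c3∈{7}] only 7 remains possible at r5c3, so r5c3=7.
Step 38. [r1c6∈{3}] r1c6's peers cover all but 3. So r1c6=3.
Step 39. [r4c8∈{3}] r4c8 is down to just 3 ⇒ r4c8=3.
Step 40. [r7c1∈{5}] r7c1 is down to just 5 ⇒ r7c1=5.
Step 41. [r1c5∈{4}] nothing but 4 survives at r1c5, so r1c5=4.
Step 42. [r4c2∈{5}] nothing but 5 survives at r4c2, so r4c2=5.
Step 43. [r6c3∈{2}] r6c3 has the single candidate 2 ⇒ r6c3=2.
Step 44. [r4c3∈{1}] r4c3 has the single candidate 1. So r4c3=1.
Step 45. [r3c6∈{6}] r3c6 has the single candidate 6, so r3c6=6.
Step 46. [r1c7∈{2}] r1c7 is down to just 2. So r1c7=2.
Step 47. [r7c8∈{2}] nothing but 2 survives at r7c8, so r7c8=2.
Step 48. [r3c8∈{7}] r3c8 has the single candidate 7. So r3c8=7.
Step 49. [r8c7∈{7}] r8c7 has the single candidate 7. So r8c7=7.
Step 50. [r7c4∈{9}] nothing but 9 survives at r7c4 ⇒ r7c4=9.

Answer: 1 9 6 7 4 3 2 8 5 / 7 8 4 1 2 5 3 6 9 / 3 2 5 8 9 6 1 7 4 / 8 5 1 4 6 2 9 3 7 / 9 6 7 3 8 1 4 5 2 / 4 3 2 5 7 9 8 1 6 / 5 4 8 9 3 7 6 2 1 / 2 1 3 6 5 4 7 9 8 / 6 7 9 2 1 8 5 4 3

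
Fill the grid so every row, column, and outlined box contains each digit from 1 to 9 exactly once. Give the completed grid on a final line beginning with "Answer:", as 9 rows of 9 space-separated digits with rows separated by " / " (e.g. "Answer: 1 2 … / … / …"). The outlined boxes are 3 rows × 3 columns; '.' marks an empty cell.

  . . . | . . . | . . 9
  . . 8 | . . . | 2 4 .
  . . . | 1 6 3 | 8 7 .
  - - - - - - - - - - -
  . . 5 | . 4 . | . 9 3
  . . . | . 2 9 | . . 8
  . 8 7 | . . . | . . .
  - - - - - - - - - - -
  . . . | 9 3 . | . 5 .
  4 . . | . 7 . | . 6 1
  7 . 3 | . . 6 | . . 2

Step 1. [r5c8∈{1}] r5c8 is down to just 1 ⇒ r5c8=1.
Step 2. [r1c7∈{1,3,5,6}] col 7 places 1 nowhere but r1c7, so r1c7=1.
Step 3. [r6c1∈{1,2,3,6,9}] in row 6, 9 fits only at r6c1. So r6c1=9.
Step 4. [r7c3∈{1,2,6}] r7c3 is the only open cell in col 3 admitting 1. So r7c3=1.
Step 5. [r2c9∈{5,6}] in box 3, 6 fits only at r2c9 ⇒ r2c9=6.
Step 6. [r6c4∈{3,5,6}] 3 has one home in row 6: r6c4 ⇒ r6c4=3.
Step 7. [r6c7∈{4,5,6}] r6c7 is the only open cell in row 6 admitting 6. So r6c7=6.
Step 8. [r4c7∈{7}] r4c7 has the single candidate 7, so r4c7=7.
Step 9. [r7c7∈{4}] r7c7's peers cover all but 4, so r7c7=4.
Step 10. [r1c6∈{2,4,5,7,8}] 4 has one home in col 6: r1c6, so r1c6=4.
Step 11. [r1c4∈{2,5,7,8}] across box 2, 2 lands solely at r1c4 ⇒ r1c4=2.
Step 12. [r1c2∈{3,5,6,7}] in row 1, 7 fits only at r1c2, so r1c2=7.
Step 13. [r7c1∈{2,6,8}] across col 1, 8 lands solely at r7c1, so r7c1=8.
Step 14. [r5c4∈{5,6,7}] across row 5, 7 lands solely at r5c4. So r5c4=7.
Step 15. [r2c4∈{5}] r2c4 is down to just 5, so r2c4=5.
Step 16. [r1c1∈{3,5,6}] across row 1, 5 lands solely at r1c1. So r1c1=5.
Step 17. [r8c4∈{8}] r8c4 is down to just 8. So r8c4=8.
Step 18. [r7c2∈{2,6}] row 7 places 6 nowhere but r7c2 ⇒ r7c2=6.
Step 19. [r3c1∈{2}] nothing but 2 survives at r3c1, so r3c1=2.
Step 20. [r8c3∈{2,9}] across col 3, 2 lands solely at r8c3, so r8c3=2.
Step 21. [r8c6∈{5}] r8c6 has the single candidate 5, so r8c6=5.
Step 22. [r8c2∈{9}] only 9 remains possible at r8c2. So r8c2=9.
Step 23. [r6c5∈{1,5}] 5 has one home in col 5: r6c5. So r6c5=5.
Step 24. [r3c2∈{4}] nothing but 4 survives at r3c2. So r3c2=4.
Step 25. [r5c2∈{3}] r5c2 is down to just 3, so r5c2=3.
Step 26. [r5c1∈{6}] only 6 remains possible at r5c1. So r5c1=6.
Step 27. [r4c1∈{1}] r4c1 is down to just 1 ⇒ r4c1=1.
Step 28. [r5c7∈{5}] nothing but 5 survives at r5c7 ⇒ r5c7=5.
Step 29. [r9c5∈{1}] nothing but 1 survives at r9c5 ⇒ r9c5=1.
Step 30. [r6c9∈{4}] only 4 remains possible at r6c9. So r6c9=4.
Step 31. [r2c6∈{7}] r2c6 is down to just 7. So r2c6=7.
Step 32. [r9c8∈{8}] nothing but 8 survives at r9c8 ⇒ r9c8=8.
Step 33. [r8c7∈{3}] r8c7 is down to just 3. So r8c7=3.
Step 34. [r2c1∈{3}] r2c1 has the single candidate 3 ⇒ r2c1=3.
Step 35. [r3c3∈{9}] r3c3 has the single candidate 9, so r3c3=9.
Step 36. [r2c2∈{1}] nothing but 1 survives at r2c2. So r2c2=1.
Step 37. [r9c4∈{4}] r9c4's peers cover all but 4 ⇒ r9c4=4.
Step 38. [r6c6∈{1}] r6c6's peers cover all but 1. So r6c6=1.
Step 39. [r1c8∈{3}] r1c8 has the single candidate 3. So r1c8=3.
Step 40. [r9c2∈{5}] r9c2's peers cover all but 5. So r9c2=5.
Step 41. [r1c3∈{6}] only 6 remains possible at r1c3. So r1c3=6.
Step 42. [r4c6∈{8}] only 8 remains possible at r4c6 ⇒ r4c6=8.
Step 43. [r7c9∈{7}] r7c9's peers cover all but 7, so r7c9=7.
Step 44. [r5c3∈{4}] r5c3 is down to just 4. So r5c3=4.
Step 45. [r1c5∈{8}] r1c5's peers cover all but 8 ⇒ r1c5=8.
Step 46. [r2c5∈{9}] r2c5 is down to just 9 ⇒ r2c5=9.
Step 47. [r4c2∈{2}] r4c2 is down to just 2, so r4c2=2.
Step 48. [r6c8∈{2}] r6c8 has the single candidate 2 ⇒ r6c8=2.
Step 49. [r3c9∈{5}] r3c9 is down to just 5. So r3c9=5.
Step 50. [r4c4∈{6}] nothing but 6 survives at r4c4, so r4c4=6.
Step 51. [r7c6∈{2}] r7c6 has the single candidate 2 ⇒ r7c6=2.
Step 52. [r9c7∈{9}] r9c7's peers cover all but 9. So r9c7=9.

Answer: 5 7 6 2 8 4 1 3 9 / 3 1 8 5 9 7 2 4 6 / 2 4 9 1 6 3 8 7 5 / 1 2 5 6 4 8 7 9 3 / 6 3 4 7 2 9 5 1 8 / 9 8 7 3 5 1 6 2 4 / 8 6 1 9 3 2 4 5 7 / 4 9 2 8 7 5 3 6 1 / 7 5 3 4 1 6 9 8 2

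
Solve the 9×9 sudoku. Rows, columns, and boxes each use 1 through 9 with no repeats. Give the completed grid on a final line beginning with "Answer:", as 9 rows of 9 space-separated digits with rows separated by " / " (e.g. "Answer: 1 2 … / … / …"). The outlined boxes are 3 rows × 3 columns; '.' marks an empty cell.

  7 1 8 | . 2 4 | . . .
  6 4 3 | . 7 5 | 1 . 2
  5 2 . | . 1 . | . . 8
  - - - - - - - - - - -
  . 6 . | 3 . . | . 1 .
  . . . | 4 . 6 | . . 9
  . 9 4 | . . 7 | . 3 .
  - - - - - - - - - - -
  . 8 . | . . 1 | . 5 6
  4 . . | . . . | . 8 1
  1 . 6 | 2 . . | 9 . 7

Step 1. [r6c9∈{5}] nothing but 5 survives at r6c9, so r6c9=5.
Step 2. [r6c5∈{8}] only 8 remains possible at r6c5 ⇒ r6c5=8.
Step 3. [r8c4∈{5,6,7,9}] 5 has one home in col 4: r8c4. So r8c4=5.
Step 4. [r6c1∈{2}] r6c1 has the single candidate 2. So r6c1=2.
Step 5. [r7c1∈{3,9}] r7c1 is the only open cell in col 1 admitting 9 ⇒ r7c1=9.
Step 6. [r3c6∈{3,9}] box 2 places 3 nowhere but r3c6. So r3c6=3.
Step 7. [r5c5∈{5}] r5c5's peers cover all but 5. So r5c5=5.
Step 8. [r9c8∈{4}] r9c8 is down to just 4, so r9c8=4.
Step 9. [r3c7∈{4,6,7}] in row 3, 4 fits only at r3c7. So r3c7=4.
Step 10. [r5c8∈{2,7}] across col 8, 2 lands solely at r5c8. So r5c8=2.
Step 11. [r2c8∈{9}] nothing but 9 survives at r2c8 ⇒ r2c8=9.
Step 12. [r1c8∈{6}] r1c8 is down to just 6 ⇒ r1c8=6.
Step 13. [r9c5∈{3}] nothing but 3 survives at r9c5. So r9c5=3.
Step 14. [r7c7∈{2,3}] in row 7, 3 fits only at r7c7 ⇒ r7c7=3.
Step 15. [r8c6∈{9}] only 9 remains possible at r8c6, so r8c6=9.
Step 16. [r8c2∈{3,7}] r8c2 is the only open cell in row 8 admitting 3, so r8c2=3.
Step 17. [r8c3∈{2,7}] row 8 places 7 nowhere but r8c3. So r8c3=7.
Step 18. [r4c7∈{7,8}] in row 4, 7 fits only at r4c7 ⇒ r4c7=7.
Step 19. [r1c4∈{9}] r1c4 has the single candidate 9, so r1c4=9.
Step 20. [r5c7∈{8}] nothing but 8 survives at r5c7 ⇒ r5c7=8.
Step 21. [r2c4∈{8}] nothing but 8 survives at r2c4, so r2c4=8.
Step 22. [r4c5∈{9}] nothing but 9 survives at r4c5 ⇒ r4c5=9.
Step 23. [r8c7∈{2}] only 2 remains possible at r8c7. So r8c7=2.
Step 24. [r5c1∈{3}] nothing but 3 survives at r5c1. So r5c1=3.
Step 25. [r8c5∈{6}] r8c5 has the single candidate 6. So r8c5=6.
Step 26. [r3c3∈{9}] r3c3 is down to just 9 ⇒ r3c3=9.
Step 27. [r6c4∈{1}] nothing but 1 survives at r6c4, so r6c4=1.
Step 28. [r1c9∈{3}] only 3 remains possible at r1c9. So r1c9=3.
Step 29. [r4c6∈{2}] r4c6's peers cover all but 2. So r4c6=2.
Step 30. [r5c2∈{7}] r5c2's peers cover all but 7, so r5c2=7.
Step 31. [r7c4∈{7}] r7c4's peers cover all but 7, so r7c4=7.
Step 32. [r9c2∈{5}] r9c2's peers cover all but 5, so r9c2=5.
Step 33. [r4c3∈{5}] r4c3's peers cover all but 5, so r4c3=5.
Step 34. [r4c9∈{4}] r4c9 has the single candidate 4, so r4c9=4.
Step 35. [r4c1∈{8}] nothing but 8 survives at r4c1 ⇒ r4c1=8.
Step 36. [r7c5∈{4}] r7c5's peers cover all but 4. So r7c5=4.
Step 37. [r3c4∈{6}] nothing but 6 survives at r3c4 ⇒ r3c4=6.
Step 38. [r1c7∈{5}] nothing but 5 survives at r1c7, so r1c7=5.
Step 39. [r3c8∈{7}] r3c8 has the single candidate 7. So r3c8=7.
Step 40. [r7c3∈{2}] nothing but 2 survives at r7c3. So r7c3=2.
Step 41. [r5c3∈{1}] only 1 remains possible at r5c3 ⇒ r5c3=1.
Step 42. [r9c6∈{8}] r9c6's peers cover all but 8, so r9c6=8.
Step 43. [r6c7∈{6}] r6c7 is down to just 6, so r6c7=6.

Answer: 7 1 8 9 2 4 5 6 3 / 6 4 3 8 7 5 1 9 2 / 5 2 9 6 1 3 4 7 8 / 8 6 5 3 9 2 7 1 4 / 3 7 1 4 5 6 8 2 9 / 2 9 4 1 8 7 6 3 5 / 9 8 2 7 4 1 3 5 6 / 4 3 7 5 6 9 2 8 1 / 1 5 6 2 3 8 9 4 7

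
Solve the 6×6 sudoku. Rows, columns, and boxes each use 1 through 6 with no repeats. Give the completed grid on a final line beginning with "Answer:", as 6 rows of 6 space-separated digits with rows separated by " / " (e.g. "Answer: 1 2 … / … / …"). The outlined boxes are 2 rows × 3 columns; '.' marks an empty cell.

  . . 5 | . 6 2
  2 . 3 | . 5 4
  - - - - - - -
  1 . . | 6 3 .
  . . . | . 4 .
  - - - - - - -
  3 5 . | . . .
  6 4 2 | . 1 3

Step 1. [r4c4∈{1,2,5}] 2 has one home in box 4: r4c4. So r4c4=2.
Step 2. [r2c4∈{1}] only 1 remains possible at r2c4. So r2c4=1.
Step 3. [r2c2∈{6}] r2c2 is down to just 6 ⇒ r2c2=6.
Step 4. [r4c1∈{5}] r4c1 has the single candidate 5 ⇒ r4c1=5.
Step 5. [r3c6∈{5}] r3c6 has the single candidate 5, so r3c6=5.
Step 6. [r5c6∈{6}] nothing but 6 survives at r5c6 ⇒ r5c6=6.
Step 7. [r1c2∈{1}] r1c2 has the single candidate 1 ⇒ r1c2=1.
Step 8. [r4c6∈{1}] only 1 remains possible at r4c6. So r4c6=1.
Step 9. [r5c3∈{1}] r5c3's peers cover all but 1. So r5c3=1.
Step 10. [r5c4∈{4}] only 4 remains possible at r5c4 ⇒ r5c4=4.
Step 11. [r1c1∈{4}] r1c1's peers cover all but 4, so r1c1=4.
Step 12. [r1c4∈{3}] only 3 remains possible at r1c4. So r1c4=3.
Step 13. [r4c2∈{3}] r4c2 has the single candidate 3, so r4c2=3.
Step 14. [r5c5∈{2}] nothing but 2 survives at r5c5. So r5c5=2.
Step 15. [r3c3∈{4}] r3c3 is down to just 4, so r3c3=4.
Step 16. [r4c3∈{6}] r4c3's peers cover all but 6, so r4c3=6.
Step 17. [r6c4∈{5}] r6c4 has the single candidate 5. So r6c4=5.
Step 18. [r3c2∈{2}] r3c2 is down to just 2, so r3c2=2.

Answer: 4 1 5 3 6 2 / 2 6 3 1 5 4 / 1 2 4 6 3 5 / 5 3 6 2 4 1 / 3 5 1 4 2 6 / 6 4 2 5 1 3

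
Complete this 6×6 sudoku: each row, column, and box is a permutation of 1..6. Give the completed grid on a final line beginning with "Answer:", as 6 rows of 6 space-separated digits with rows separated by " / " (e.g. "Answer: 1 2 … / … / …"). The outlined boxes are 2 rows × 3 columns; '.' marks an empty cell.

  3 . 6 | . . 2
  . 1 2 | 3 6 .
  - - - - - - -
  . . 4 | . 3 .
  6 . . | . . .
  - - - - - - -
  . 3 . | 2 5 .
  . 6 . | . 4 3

Step 1. [r6c4∈{1}] nothing but 1 survives at r6c4 ⇒ r6c4=1.
Step 2. [r1c2∈{4,5}] col 2 places 4 nowhere but r1c2. So r1c2=4.
Step 3. [r2c1∈{5}] only 5 remains possible at r2c1. So r2c1=5.
Step 4. [r4c3∈{1,3,5}] row 4 places 3 nowhere but r4c3. So r4c3=3.
Step 5. [r3c1∈{1,2}] box 3 places 1 nowhere but r3c1. So r3c1=1.
Step 6. [r4c6∈{1,4,5}] 1 has one home in col 6: r4c6. So r4c6=1.
Step 7. [r3c6∈{5,6}] across col 6, 5 lands solely at r3c6 ⇒ r3c6=5.
Step 8. [r4c2∈{2,5}] 5 has one home in row 4: r4c2 ⇒ r4c2=5.
Step 9. [r3c2∈{2}] r3c2's peers cover all but 2. So r3c2=2.
Step 10. [r4c5∈{2}] only 2 remains possible at r4c5. So r4c5=2.
Step 11. [r1c5∈{1}] r1c5's peers cover all but 1. So r1c5=1.
Step 12. [r3c4∈{6}] r3c4 has the single candidate 6 ⇒ r3c4=6.
Step 13. [r1c4∈{5}] nothing but 5 survives at r1c4. So r1c4=5.
Step 14. [r5c6∈{6}] r5c6's peers cover all but 6 ⇒ r5c6=6.
Step 15. [r6c1∈{2}] r6c1 has the single candidate 2. So r6c1=2.
Step 16. [r2c6∈{4}] r2c6 has the single candidate 4, so r2c6=4.
Step 17. [r5c1∈{4}] r5c1 is down to just 4, so r5c1=4.
Step 18. [r4c4∈{4}] r4c4 is down to just 4. So r4c4=4.
Step 19. [r5c3∈{1}] nothing but 1 survives at r5c3, so r5c3=1.
Step 20. [r6c3∈{5}] nothing but 5 survives at r6c3, so r6c3=5.

Answer: 3 4 6 5 1 2 / 5 1 2 3 6 4 / 1 2 4 6 3 5 / 6 5 3 4 2 1 / 4 3 1 2 5 6 / 2 6 5 1 4 3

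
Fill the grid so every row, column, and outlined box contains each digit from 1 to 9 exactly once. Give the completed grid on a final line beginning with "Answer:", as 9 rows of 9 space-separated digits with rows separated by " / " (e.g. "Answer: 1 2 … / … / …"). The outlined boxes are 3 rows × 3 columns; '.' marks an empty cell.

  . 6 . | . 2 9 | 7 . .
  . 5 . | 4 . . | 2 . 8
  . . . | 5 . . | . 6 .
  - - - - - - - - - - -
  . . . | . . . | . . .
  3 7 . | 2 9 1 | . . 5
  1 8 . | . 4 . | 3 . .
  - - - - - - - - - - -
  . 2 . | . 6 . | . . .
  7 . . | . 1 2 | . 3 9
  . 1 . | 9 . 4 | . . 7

Step 1. [r3c2∈{3,4,9}] col 2 places 3 nowhere but r3c2 ⇒ r3c2=3.
Step 2. [r8c4∈{8}] only 8 remains possible at r8c4, so r8c4=8.
Step 3. [r2c1∈{9}] nothing but 9 survives at r2c1 ⇒ r2c1=9.
Step 4. [r2c8∈{1}] r2c8's peers cover all but 1 ⇒ r2c8=1.
Step 5. [r3c9∈{4}] r3c9 has the single candidate 4, so r3c9=4.
Step 6. [r7c3∈{3,4,5,8,9}] r7c3 is the only open cell in row 7 admitting 9, so r7c3=9.
Step 7. [r9c3∈{3,5,6,8}] col 3 places 3 nowhere but r9c3, so r9c3=3.
Step 8. [r9c5∈{5}] r9c5 is down to just 5. So r9c5=5.
Step 9. [r6c8∈{2,7,9}] in row 6, 9 fits only at r6c8 ⇒ r6c8=9.
Step 10. [r4c8∈{2,4,7,8}] col 8 places 7 nowhere but r4c8, so r4c8=7.
Step 11. [r3c3∈{1,2,7,8}] across row 3, 1 lands solely at r3c3 ⇒ r3c3=1.
Step 12. [r2c6∈{3,6,7}] in row 2, 6 fits only at r2c6, so r2c6=6.
Step 13. [r8c2∈{4}] nothing but 4 survives at r8c2. So r8c2=4.
Step 14. [r2c5∈{3,7}] 3 has one home in row 2: r2c5, so r2c5=3.
Step 15. [r1c3∈{4,8}] across col 3, 8 lands solely at r1c3 ⇒ r1c3=8.
Step 16. [r4c5∈{8}] r4c5 has the single candidate 8 ⇒ r4c5=8.
Step 17. [r7c9∈{1}] r7c9 is down to just 1 ⇒ r7c9=1.
Step 18. [r4c7∈{1,4,6}] across row 4, 1 lands solely at r4c7 ⇒ r4c7=1.
Step 19. [r9c8∈{2,8}] across row 9, 2 lands solely at r9c8 ⇒ r9c8=2.
Step 20. [r1c1∈{4}] r1c1's peers cover all but 4. So r1c1=4.
Step 21. [r4c3∈{2,4,5,6}] row 4 places 4 nowhere but r4c3. So r4c3=4.
Step 22. [r6c3∈{2,5,6}] 2 has one home in col 3: r6c3, so r6c3=2.
Step 23. [r5c3∈{6}] r5c3 has the single candidate 6. So r5c3=6.
Step 24. [r8c3∈{5}] nothing but 5 survives at r8c3, so r8c3=5.
Step 25. [r7c7∈{4,5,8}] across col 7, 5 lands solely at r7c7. So r7c7=5.
Step 26. [r7c1∈{8}] r7c1's peers cover all but 8. So r7c1=8.
Step 27. [r5c7∈{4,8}] across col 7, 4 lands solely at r5c7 ⇒ r5c7=4.
Step 28. [r6c9∈{6}] r6c9 is down to just 6. So r6c9=6.
Step 29. [r6c6∈{5,7}] row 6 places 5 nowhere but r6c6 ⇒ r6c6=5.
Step 30. [r4c6∈{3}] only 3 remains possible at r4c6, so r4c6=3.
Step 31. [r7c6∈{7}] only 7 remains possible at r7c6 ⇒ r7c6=7.
Step 32. [r8c7∈{6}] r8c7 is down to just 6 ⇒ r8c7=6.
Step 33. [r9c7∈{8}] only 8 remains possible at r9c7 ⇒ r9c7=8.
Step 34. [r7c4∈{3}] r7c4 is down to just 3. So r7c4=3.
Step 35. [r4c1∈{5}] r4c1's peers cover all but 5. So r4c1=5.
Step 36. [r6c4∈{7}] r6c4 has the single candidate 7. So r6c4=7.
Step 37. [r5c8∈{8}] r5c8 has the single candidate 8 ⇒ r5c8=8.
Step 38. [r1c9∈{3}] r1c9 is down to just 3, so r1c9=3.
Step 39. [r4c9∈{2}] r4c9 is down to just 2, so r4c9=2.
Step 40. [r3c6∈{8}] only 8 remains possible at r3c6, so r3c6=8.
Step 41. [r7c8∈{4}] r7c8 has the single candidate 4, so r7c8=4.
Step 42. [r4c2∈{9}] r4c2 is down to just 9, so r4c2=9.
Step 43. [r4c4∈{6}] r4c4's peers cover all but 6 ⇒ r4c4=6.
Step 44. [r3c7∈{9}] r3c7 has the single candidate 9. So r3c7=9.
Step 45. [r3c5∈{7}] only 7 remains possible at r3c5, so r3c5=7.
Step 46. [r1c8∈{5}] r1c8 has the single candidate 5. So r1c8=5.
Step 47. [r3c1∈{2}] r3c1 has the single candidate 2 ⇒ r3c1=2.
Step 48. [r1c4∈{1}] only 1 remains possible at r1c4 ⇒ r1c4=1.
Step 49. [r9c1∈{6}] only 6 remains possible at r9c1 ⇒ r9c1=6.
Step 50. [r2c3∈{7}] nothing but 7 survives at r2c3, so r2c3=7.

Answer: 4 6 8 1 2 9 7 5 3 / 9 5 7 4 3 6 2 1 8 / 2 3 1 5 7 8 9 6 4 / 5 9 4 6 8 3 1 7 2 / 3 7 6 2 9 1 4 8 5 / 1 8 2 7 4 5 3 9 6 / 8 2 9 3 6 7 5 4 1 / 7 4 5 8 1 2 6 3 9 / 6 1 3 9 5 4 8 2 7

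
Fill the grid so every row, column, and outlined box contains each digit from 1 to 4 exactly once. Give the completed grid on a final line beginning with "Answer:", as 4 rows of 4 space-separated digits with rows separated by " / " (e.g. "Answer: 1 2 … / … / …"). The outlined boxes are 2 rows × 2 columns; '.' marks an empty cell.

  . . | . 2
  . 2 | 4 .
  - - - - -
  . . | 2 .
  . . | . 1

Step 1. [r2c1∈{1,3}] r2c1 is the only open cell in row 2 admitting 1, so r2c1=1.
Step 2. [r4c3∈{3}] r4c3 is down to just 3. So r4c3=3.
Step 3. [r4c2∈{4}] nothing but 4 survives at r4c2, so r4c2=4.
Step 4. [r1c2∈{3}] r1c2 is down to just 3 ⇒ r1c2=3.
Step 5. [r3c4∈{4}] only 4 remains possible at r3c4 ⇒ r3c4=4.
Step 6. [r2c4∈{3}] nothing but 3 survives at r2c4, so r2c4=3.
Step 7. [r1c3∈{1}] r1c3 has the single candidate 1, so r1c3=1.
Step 8. [r1c1∈{4}] only 4 remains possible at r1c1. So r1c1=4.
Step 9. [r3c2∈{1}] only 1 remains possible at r3c2 ⇒ r3c2=1.
Step 10. [r3c1∈{3}] only 3 remains possible at r3c1, so r3c1=3.
Step 11. [r4c1∈{2}] only 2 remains possible at r4c1. So r4c1=2.

Answer: 4 3 1 2 / 1 2 4 3 / 3 1 2 4 / 2 4 3 1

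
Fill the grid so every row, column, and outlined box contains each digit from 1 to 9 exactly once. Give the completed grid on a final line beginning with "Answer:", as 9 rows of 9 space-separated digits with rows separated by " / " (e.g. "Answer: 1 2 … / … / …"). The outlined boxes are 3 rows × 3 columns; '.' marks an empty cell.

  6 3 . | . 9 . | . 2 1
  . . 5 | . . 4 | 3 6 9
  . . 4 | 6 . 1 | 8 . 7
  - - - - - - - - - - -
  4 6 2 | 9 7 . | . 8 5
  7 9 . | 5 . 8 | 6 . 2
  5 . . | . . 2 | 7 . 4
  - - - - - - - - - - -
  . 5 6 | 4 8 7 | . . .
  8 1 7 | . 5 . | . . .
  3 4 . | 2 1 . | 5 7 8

Step 1. [r7c1∈{2,9}] 2 has one home in box 7: r7c1 ⇒ r7c1=2.
Step 2. [r6c8∈{1,3,9}] 9 has one home in row 6: r6c8, so r6c8=9.
Step 3. [r5c8∈{1,3}] across box 6, 3 lands solely at r5c8 ⇒ r5c8=3.
Step 4. [r6c3∈{1,3,8}] r6c3 is the only open cell in col 3 admitting 3. So r6c3=3.
Step 5. [r2c2∈{2,7,8}] in col 2, 7 fits only at r2c2, so r2c2=7.
Step 6. [r7c7∈{1,9}] r7c7 is the only open cell in row 7 admitting 9 ⇒ r7c7=9.
Step 7. [r8c6∈{3,6,9}] 9 has one home in row 8: r8c6. So r8c6=9.
Step 8. [r7c9∈{3}] r7c9's peers cover all but 3, so r7c9=3.
Step 9. [r1c7∈{4}] r1c7 is down to just 4. So r1c7=4.
Step 10. [r3c5∈{2,3}] r3c5 is the only open cell in row 3 admitting 3 ⇒ r3c5=3.
Step 11. [r1c4∈{7,8}] row 1 places 7 nowhere but r1c4. So r1c4=7.
Step 12. [r6c2∈{8}] r6c2's peers cover all but 8 ⇒ r6c2=8.
Step 13. [r5c3∈{1}] r5c3's peers cover all but 1. So r5c3=1.
Step 14. [r8c9∈{6}] r8c9's peers cover all but 6, so r8c9=6.
Step 15. [r1c3∈{8}] nothing but 8 survives at r1c3, so r1c3=8.
Step 16. [r6c4∈{1}] nothing but 1 survives at r6c4, so r6c4=1.
Step 17. [r2c4∈{8}] nothing but 8 survives at r2c4 ⇒ r2c4=8.
Step 18. [r2c5∈{2}] r2c5's peers cover all but 2, so r2c5=2.
Step 19. [r9c3∈{9}] r9c3's peers cover all but 9 ⇒ r9c3=9.
Step 20. [r8c7∈{2}] nothing but 2 survives at r8c7 ⇒ r8c7=2.
Step 21. [r4c6∈{3}] nothing but 3 survives at r4c6, so r4c6=3.
Step 22. [r8c8∈{4}] r8c8's peers cover all but 4, so r8c8=4.
Step 23. [r3c8∈{5}] only 5 remains possible at r3c8 ⇒ r3c8=5.
Step 24. [r7c8∈{1}] only 1 remains possible at r7c8 ⇒ r7c8=1.
Step 25. [r8c4∈{3}] only 3 remains possible at r8c4. So r8c4=3.
Step 26. [r3c2∈{2}] nothing but 2 survives at r3c2 ⇒ r3c2=2.
Step 27. [r6c5∈{6}] r6c5 is down to just 6, so r6c5=6.
Step 28. [r4c7∈{1}] r4c7 is down to just 1. So r4c7=1.
Step 29. [r1c6∈{5}] only 5 remains possible at r1c6. So r1c6=5.
Step 30. [r5c5∈{4}] only 4 remains possible at r5c5. So r5c5=4.
Step 31. [r2c1∈{1}] only 1 remains possible at r2c1, so r2c1=1.
Step 32. [r3c1∈{9}] r3c1 is down to just 9. So r3c1=9.
Step 33. [r9c6∈{6}] nothing but 6 survives at r9c6 ⇒ r9c6=6.

Answer: 6 3 8 7 9 5 4 2 1 / 1 7 5 8 2 4 3 6 9 / 9 2 4 6 3 1 8 5 7 / 4 6 2 9 7 3 1 8 5 / 7 9 1 5 4 8 6 3 2 / 5 8 3 1 6 2 7 9 4 / 2 5 6 4 8 7 9 1 3 / 8 1 7 3 5 9 2 4 6 / 3 4 9 2 1 6 5 7 8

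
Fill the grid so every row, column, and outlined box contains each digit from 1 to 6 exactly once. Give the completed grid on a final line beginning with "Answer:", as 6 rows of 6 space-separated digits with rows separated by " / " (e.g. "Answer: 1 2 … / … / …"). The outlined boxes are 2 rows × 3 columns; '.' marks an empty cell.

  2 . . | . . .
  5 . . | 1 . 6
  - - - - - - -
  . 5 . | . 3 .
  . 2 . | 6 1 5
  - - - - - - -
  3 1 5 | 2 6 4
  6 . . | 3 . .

Step 1. [r1c3∈{1,3,4,6}] in row 1, 1 fits only at r1c3. So r1c3=1.
Step 2. [r6c2∈{4}] r6c2 is down to just 4 ⇒ r6c2=4.
Step 3. [r2c3∈{3,4}] r2c3 is the only open cell in box 1 admitting 4. So r2c3=4.
Step 4. [r1c4∈{4,5}] in col 4, 5 fits only at r1c4 ⇒ r1c4=5.
Step 5. [r1c2∈{3,6}] r1c2 is the only open cell in row 1 admitting 6. So r1c2=6.
Step 6. [r4c1∈{4}] r4c1 has the single candidate 4. So r4c1=4.
Step 7. [r2c2∈{3}] r2c2's peers cover all but 3, so r2c2=3.
Step 8. [r1c5∈{4}] r1c5 has the single candidate 4, so r1c5=4.
Step 9. [r6c3∈{2}] r6c3's peers cover all but 2, so r6c3=2.
Step 10. [r3c1∈{1}] nothing but 1 survives at r3c1. So r3c1=1.
Step 11. [r3c4∈{4}] r3c4 has the single candidate 4 ⇒ r3c4=4.
Step 12. [r1c6∈{3}] r1c6 has the single candidate 3. So r1c6=3.
Step 13. [r4c3∈{3}] r4c3 is down to just 3 ⇒ r4c3=3.
Step 14. [r2c5∈{2}] r2c5's peers cover all but 2. So r2c5=2.
Step 15. [r6c5∈{5}] r6c5 is down to just 5. So r6c5=5.
Step 16. [r3c3∈{6}] r3c3 is down to just 6, so r3c3=6.
Step 17. [r3c6∈{2}] r3c6 is down to just 2. So r3c6=2.
Step 18. [r6c6∈{1}] only 1 remains possible at r6c6. So r6c6=1.

Answer: 2 6 1 5 4 3 / 5 3 4 1 2 6 / 1 5 6 4 3 2 / 4 2 3 6 1 5 / 3 1 5 2 6 4 / 6 4 2 3 5 1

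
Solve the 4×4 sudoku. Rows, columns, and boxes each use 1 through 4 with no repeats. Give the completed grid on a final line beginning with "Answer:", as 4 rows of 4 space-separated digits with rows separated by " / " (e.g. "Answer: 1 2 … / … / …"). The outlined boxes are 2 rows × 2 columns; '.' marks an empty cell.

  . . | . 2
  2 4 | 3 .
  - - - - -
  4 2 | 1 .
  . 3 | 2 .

Step 1. [r1c2∈{1}] only 1 remains possible at r1c2. So r1c2=1.
Step 2. [r3c4∈{3}] nothing but 3 survives at r3c4, so r3c4=3.
Step 3. [r1c3∈{4}] nothing but 4 survives at r1c3, so r1c3=4.
Step 4. [r2c4∈{1}] r2c4's peers cover all but 1 ⇒ r2c4=1.
Step 5. [r4c4∈{4}] r4c4 has the single candidate 4, so r4c4=4.
Step 6. [r4c1∈{1}] r4c1 has the single candidate 1, so r4c1=1.
Step 7. [r1c1∈{3}] r1c1 is down to just 3 ⇒ r1c1=3.

Answer: 3 1 4 2 / 2 4 3 1 / 4 2 1 3 / 1 3 2 4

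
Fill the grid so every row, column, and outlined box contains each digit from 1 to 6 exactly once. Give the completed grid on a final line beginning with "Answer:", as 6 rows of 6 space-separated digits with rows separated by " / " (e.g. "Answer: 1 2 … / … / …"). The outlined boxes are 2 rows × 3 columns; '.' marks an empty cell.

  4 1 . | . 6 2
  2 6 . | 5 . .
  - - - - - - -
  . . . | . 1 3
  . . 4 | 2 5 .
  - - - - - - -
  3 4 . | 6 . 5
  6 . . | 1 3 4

Step 1. [r1c3∈{3,5}] in row 1, 5 fits only at r1c3. So r1c3=5.
Step 2. [r6c3∈{2}] only 2 remains possible at r6c3, so r6c3=2.
Step 3. [r3c1∈{5}] only 5 remains possible at r3c1. So r3c1=5.
Step 4. [r2c5∈{4}] nothing but 4 survives at r2c5. So r2c5=4.
Step 5. [r3c3∈{6}] only 6 remains possible at r3c3, so r3c3=6.
Step 6. [r3c2∈{2}] r3c2 is down to just 2 ⇒ r3c2=2.
Step 7. [r4c1∈{1}] r4c1 is down to just 1. So r4c1=1.
Step 8. [r4c2∈{3}] r4c2 is down to just 3, so r4c2=3.
Step 9. [r6c2∈{5}] nothing but 5 survives at r6c2. So r6c2=5.
Step 10. [r1c4∈{3}] nothing but 3 survives at r1c4. So r1c4=3.
Step 11. [r5c3∈{1}] r5c3 is down to just 1, so r5c3=1.
Step 12. [r4c6∈{6}] nothing but 6 survives at r4c6. So r4c6=6.
Step 13. [r5c5∈{2}] nothing but 2 survives at r5c5. So r5c5=2.
Step 14. [r2c3∈{3}] nothing but 3 survives at r2c3 ⇒ r2c3=3.
Step 15. [r3c4∈{4}] nothing but 4 survives at r3c4 ⇒ r3c4=4.
Step 16. [r2c6∈{1}] r2c6 has the single candidate 1 ⇒ r2c6=1.

Answer: 4 1 5 3 6 2 / 2 6 3 5 4 1 / 5 2 6 4 1 3 / 1 3 4 2 5 6 / 3 4 1 6 2 5 / 6 5 2 1 3 4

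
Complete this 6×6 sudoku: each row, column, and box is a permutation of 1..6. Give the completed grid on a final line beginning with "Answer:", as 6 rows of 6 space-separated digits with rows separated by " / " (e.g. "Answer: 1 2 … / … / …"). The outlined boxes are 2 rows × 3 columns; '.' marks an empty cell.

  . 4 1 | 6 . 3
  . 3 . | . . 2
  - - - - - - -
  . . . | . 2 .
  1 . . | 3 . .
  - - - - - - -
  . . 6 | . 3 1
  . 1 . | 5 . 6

Step 1. [r6c5∈{4}] r6c5 has the single candidate 4 ⇒ r6c5=4.
Step 2. [r2c3∈{5}] nothing but 5 survives at r2c3. So r2c3=5.
Step 3. [r5c1∈{2,4,5}] 4 has one home in row 5: r5c1 ⇒ r5c1=4.
Step 4. [r3c1∈{3,5,6}] col 1 places 5 nowhere but r3c1, so r3c1=5.
Step 5. [r3c6∈{4}] nothing but 4 survives at r3c6 ⇒ r3c6=4.
Step 6. [r6c1∈{2,3}] 3 has one home in col 1: r6c1. So r6c1=3.
Step 7. [r4c5∈{5,6}] across col 5, 6 lands solely at r4c5, so r4c5=6.
Step 8. [r6c3∈{2}] r6c3's peers cover all but 2. So r6c3=2.
Step 9. [r2c4∈{1,4}] row 2 places 4 nowhere but r2c4 ⇒ r2c4=4.
Step 10. [r2c1∈{6}] nothing but 6 survives at r2c1, so r2c1=6.
Step 11. [r5c2∈{5}] r5c2 has the single candidate 5 ⇒ r5c2=5.
Step 12. [r3c2∈{6}] r3c2 is down to just 6 ⇒ r3c2=6.
Step 13. [r4c6∈{5}] r4c6's peers cover all but 5 ⇒ r4c6=5.
Step 14. [r1c5∈{5}] r1c5 is down to just 5 ⇒ r1c5=5.
Step 15. [r3c4∈{1}] r3c4's peers cover all but 1 ⇒ r3c4=1.
Step 16. [r2c5∈{1}] r2c5 is down to just 1 ⇒ r2c5=1.
Step 17. [r5c4∈{2}] only 2 remains possible at r5c4. So r5c4=2.
Step 18. [r3c3∈{3}] r3c3 has the single candidate 3. So r3c3=3.
Step 19. [r4c3∈{4}] r4c3 is down to just 4. So r4c3=4.
Step 20. [r4c2∈{2}] nothing but 2 survives at r4c2 ⇒ r4c2=2.
Step 21. [r1c1∈{2}] r1c1 has the single candidate 2, so r1c1=2.

Answer: 2 4 1 6 5 3 / 6 3 5 4 1 2 / 5 6 3 1 2 4 / 1 2 4 3 6 5 / 4 5 6 2 3 1 / 3 1 2 5 4 6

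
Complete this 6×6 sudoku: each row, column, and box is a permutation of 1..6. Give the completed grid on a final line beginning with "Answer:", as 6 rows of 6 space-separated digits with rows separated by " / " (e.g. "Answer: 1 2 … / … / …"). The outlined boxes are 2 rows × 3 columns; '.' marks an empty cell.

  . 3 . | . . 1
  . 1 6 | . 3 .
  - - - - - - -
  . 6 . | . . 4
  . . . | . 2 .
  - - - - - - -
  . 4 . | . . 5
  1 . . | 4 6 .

Step 1. [r4c2∈{5}] r4c2 is down to just 5 ⇒ r4c2=5.
Step 2. [r2c1∈{2,4,5}] row 2 places 4 nowhere but r2c1, so r2c1=4.
Step 3. [r4c1∈{3}] r4c1's peers cover all but 3, so r4c1=3.
Step 4. [r2c4∈{2,5}] row 2 places 5 nowhere but r2c4. So r2c4=5.
Step 5. [r6c2∈{2}] only 2 remains possible at r6c2. So r6c2=2.
Step 6. [r5c4∈{1,2,3}] 2 has one home in row 5: r5c4, so r5c4=2.
Step 7. [r1c1∈{2,5}] 5 has one home in col 1: r1c1 ⇒ r1c1=5.
Step 8. [r3c5∈{1,5}] row 3 places 5 nowhere but r3c5. So r3c5=5.
Step 9. [r4c3∈{1,4}] r4c3 is the only open cell in row 4 admitting 4, so r4c3=4.
Step 10. [r4c4∈{1,6}] 1 has one home in row 4: r4c4 ⇒ r4c4=1.
Step 11. [r1c3∈{2}] r1c3's peers cover all but 2, so r1c3=2.
Step 12. [r6c3∈{3,5}] 5 has one home in row 6: r6c3. So r6c3=5.
Step 13. [r3c3∈{1}] r3c3 has the single candidate 1. So r3c3=1.
Step 14. [r5c3∈{3}] nothing but 3 survives at r5c3, so r5c3=3.
Step 15. [r2c6∈{2}] r2c6's peers cover all but 2 ⇒ r2c6=2.
Step 16. [r1c5∈{4}] nothing but 4 survives at r1c5 ⇒ r1c5=4.
Step 17. [r6c6∈{3}] nothing but 3 survives at r6c6 ⇒ r6c6=3.
Step 18. [r4c6∈{6}] r4c6 has the single candidate 6 ⇒ r4c6=6.
Step 19. [r5c1∈{6}] only 6 remains possible at r5c1 ⇒ r5c1=6.
Step 20. [r3c1∈{2}] r3c1 has the single candidate 2 ⇒ r3c1=2.
Step 21. [r3c4∈{3}] r3c4's peers cover all but 3, so r3c4=3.
Step 22. [r5c5∈{1}] r5c5 is down to just 1. So r5c5=1.
Step 23. [r1c4∈{6}] r1c4 has the single candidate 6 ⇒ r1c4=6.

Answer: 5 3 2 6 4 1 / 4 1 6 5 3 2 / 2 6 1 3 5 4 / 3 5 4 1 2 6 / 6 4 3 2 1 5 / 1 2 5 4 6 3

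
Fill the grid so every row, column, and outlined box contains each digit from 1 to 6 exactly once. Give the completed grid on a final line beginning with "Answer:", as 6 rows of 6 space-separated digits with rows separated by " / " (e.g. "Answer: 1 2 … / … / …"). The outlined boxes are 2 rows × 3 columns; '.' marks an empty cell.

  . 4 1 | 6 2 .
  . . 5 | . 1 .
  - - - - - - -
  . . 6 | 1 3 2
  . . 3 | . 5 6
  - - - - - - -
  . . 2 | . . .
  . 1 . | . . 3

Step 1. [r6c3∈{4}] r6c3 is down to just 4, so r6c3=4.
Step 2. [r5c5∈{4,6}] across col 5, 4 lands solely at r5c5. So r5c5=4.
Step 3. [r5c4∈{5}] nothing but 5 survives at r5c4 ⇒ r5c4=5.
Step 4. [r1c1∈{3}] r1c1 has the single candidate 3, so r1c1=3.
Step 5. [r5c1∈{6}] r5c1 is down to just 6. So r5c1=6.
Step 6. [r3c1∈{4,5}] across row 3, 4 lands solely at r3c1, so r3c1=4.
Step 7. [r2c1∈{2}] r2c1 has the single candidate 2, so r2c1=2.
Step 8. [r2c6∈{4}] r2c6 has the single candidate 4, so r2c6=4.
Step 9. [r4c2∈{2}] only 2 remains possible at r4c2. So r4c2=2.
Step 10. [r6c1∈{5}] r6c1's peers cover all but 5, so r6c1=5.
Step 11. [r5c6∈{1}] nothing but 1 survives at r5c6 ⇒ r5c6=1.
Step 12. [r6c4∈{2}] only 2 remains possible at r6c4. So r6c4=2.
Step 13. [r4c1∈{1}] only 1 remains possible at r4c1. So r4c1=1.
Step 14. [r6c5∈{6}] nothing but 6 survives at r6c5. So r6c5=6.
Step 15. [r4c4∈{4}] only 4 remains possible at r4c4 ⇒ r4c4=4.
Step 16. [r2c2∈{6}] nothing but 6 survives at r2c2. So r2c2=6.
Step 17. [r1c6∈{5}] r1c6's peers cover all but 5, so r1c6=5.
Step 18. [r5c2∈{3}] r5c2 has the single candidate 3. So r5c2=3.
Step 19. [r2c4∈{3}] r2c4 has the single candidate 3. So r2c4=3.
Step 20. [r3c2∈{5}] r3c2 has the single candidate 5 ⇒ r3c2=5.

Answer: 3 4 1 6 2 5 / 2 6 5 3 1 4 / 4 5 6 1 3 2 / 1 2 3 4 5 6 / 6 3 2 5 4 1 / 5 1 4 2 6 3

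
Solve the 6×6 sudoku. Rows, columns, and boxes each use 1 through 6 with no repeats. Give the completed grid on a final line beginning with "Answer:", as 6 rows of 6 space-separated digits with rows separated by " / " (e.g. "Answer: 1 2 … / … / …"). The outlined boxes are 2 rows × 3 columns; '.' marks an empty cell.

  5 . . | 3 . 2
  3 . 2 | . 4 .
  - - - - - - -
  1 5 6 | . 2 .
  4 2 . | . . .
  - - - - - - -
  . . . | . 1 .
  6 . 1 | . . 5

Step 1. [r1c5∈{6}] r1c5 is down to just 6. So r1c5=6.
Step 2. [r3c6∈{3,4}] row 3 places 3 nowhere but r3c6, so r3c6=3.
Step 3. [r5c6∈{4,6}] in col 6, 4 fits only at r5c6. So r5c6=4.
Step 4. [r2c6∈{1}] r2c6's peers cover all but 1, so r2c6=1.
Step 5. [r5c2∈{3}] r5c2 has the single candidate 3, so r5c2=3.
Step 6. [r5c4∈{2,6}] r5c4 is the only open cell in row 5 admitting 6, so r5c4=6.
Step 7. [r2c4∈{5}] nothing but 5 survives at r2c4, so r2c4=5.
Step 8. [r1c2∈{1,4}] 1 has one home in row 1: r1c2. So r1c2=1.
Step 9. [r4c4∈{1}] r4c4 is down to just 1, so r4c4=1.
Step 10. [r5c1∈{2}] r5c1 has the single candidate 2 ⇒ r5c1=2.
Step 11. [r4c6∈{6}] r4c6 is down to just 6 ⇒ r4c6=6.
Step 12. [r6c2∈{4}] only 4 remains possible at r6c2. So r6c2=4.
Step 13. [r4c3∈{3}] r4c3 has the single candidate 3, so r4c3=3.
Step 14. [r4c5∈{5}] r4c5's peers cover all but 5, so r4c5=5.
Step 15. [r5c3∈{5}] nothing but 5 survives at r5c3 ⇒ r5c3=5.
Step 16. [r6c4∈{2}] nothing but 2 survives at r6c4. So r6c4=2.
Step 17. [r1c3∈{4}] r1c3 is down to just 4. So r1c3=4.
Step 18. [r3c4∈{4}] r3c4 has the single candidate 4, so r3c4=4.
Step 19. [r2c2∈{6}] r2c2 has the single candidate 6. So r2c2=6.
Step 20. [r6c5∈{3}] r6c5 has the single candidate 3. So r6c5=3.

Answer: 5 1 4 3 6 2 / 3 6 2 5 4 1 / 1 5 6 4 2 3 / 4 2 3 1 5 6 / 2 3 5 6 1 4 / 6 4 1 2 3 5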